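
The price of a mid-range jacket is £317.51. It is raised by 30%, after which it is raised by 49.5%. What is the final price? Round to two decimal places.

£617.08

30% increase: £317.51 × 1.3 = £412.763.
49.5% increase: £412.763 × 1.495 = £617.080685 ≈ £617.08.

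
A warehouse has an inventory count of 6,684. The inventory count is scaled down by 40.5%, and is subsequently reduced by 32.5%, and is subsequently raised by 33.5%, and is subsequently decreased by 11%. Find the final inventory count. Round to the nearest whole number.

40.5% decrease: 6,684 × 0.595 = 3976.98.
Apply the 32.5% decrease: 3976.98 × 0.675 = 2684.4615.
Apply the 33.5% increase: 2684.4615 × 1.335 = 3583.7561025.
11% decrease: 3583.7561025 × 0.89 = 3189.542931225 ≈ 3,190.

3,190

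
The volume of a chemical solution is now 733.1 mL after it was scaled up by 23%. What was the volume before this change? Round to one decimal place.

The overall multiplier applied was 1.23.
So the original volume was 733.1 ÷ 1.23 ≈ 596.0 mL.

596.0 mL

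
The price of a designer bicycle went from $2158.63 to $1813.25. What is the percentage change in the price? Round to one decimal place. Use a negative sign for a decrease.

-16.0%

Change: $1813.25 − $2158.63 = -$345.38.
Relative to the original: -$345.38 ÷ $2158.63 ≈ -16.0%.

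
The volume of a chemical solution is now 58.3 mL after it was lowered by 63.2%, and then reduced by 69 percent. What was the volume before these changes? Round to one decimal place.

The overall multiplier applied was 0.368 × 0.31 = 0.11408.
So the original volume was 58.3 ÷ 0.11408 ≈ 511.0 mL.

511.0 mL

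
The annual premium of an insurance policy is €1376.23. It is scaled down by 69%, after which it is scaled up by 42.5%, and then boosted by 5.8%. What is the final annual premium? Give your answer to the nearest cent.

€643.21

Each change multiplies by a factor: 0.31 × 1.425 × 1.058 = 0.4673715.
€1376.23 × 0.4673715 = €643.210679445 ≈ €643.21.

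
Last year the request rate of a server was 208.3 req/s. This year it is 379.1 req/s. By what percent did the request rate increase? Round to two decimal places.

Change: 379.1 − 208.3 = 170.8.
Relative to the original: 170.8 ÷ 208.3 ≈ 82.00%.
So the request rate increased by 82.00%.

82.00%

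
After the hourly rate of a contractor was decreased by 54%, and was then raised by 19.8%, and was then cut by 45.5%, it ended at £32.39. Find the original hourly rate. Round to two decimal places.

Undoing the 45.5% decrease: £32.39 ÷ 0.545 ≈ £59.431193.
Undoing the 19.8% increase: £59.431193 ÷ 1.198 ≈ £49.608675.
Undoing the 54% decrease: £49.608675 ÷ 0.46 ≈ £107.84.

£107.84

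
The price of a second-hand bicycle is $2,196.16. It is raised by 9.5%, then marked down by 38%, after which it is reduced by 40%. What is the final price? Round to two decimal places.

$894.58

Each change multiplies by a factor: 1.095 × 0.62 × 0.6 = 0.40734.
$2,196.16 × 0.40734 = $894.5838144 ≈ $894.58.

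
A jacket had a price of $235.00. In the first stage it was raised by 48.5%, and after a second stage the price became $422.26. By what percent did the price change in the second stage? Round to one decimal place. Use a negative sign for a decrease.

21.0%

After the first stage: $235.00 × 1.485 = $348.975.
Second-stage multiplier: $422.26 ÷ $348.975 ≈ 1.21.
That is a change of 21.0%.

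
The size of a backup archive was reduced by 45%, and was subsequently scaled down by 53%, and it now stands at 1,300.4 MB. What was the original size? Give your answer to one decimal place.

The overall multiplier applied was 0.55 × 0.47 = 0.2585.
So the original size was 1,300.4 ÷ 0.2585 ≈ 5,030.6 MB.

5,030.6 MB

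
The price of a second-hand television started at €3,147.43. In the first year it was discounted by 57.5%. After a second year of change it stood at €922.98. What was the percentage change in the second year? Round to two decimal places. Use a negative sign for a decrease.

After the first year: €3,147.43 × 0.425 = €1337.65775.
Second-year multiplier: €922.98 ÷ €1337.65775 ≈ 0.689997.
That is a change of -31.00%.

-31.00%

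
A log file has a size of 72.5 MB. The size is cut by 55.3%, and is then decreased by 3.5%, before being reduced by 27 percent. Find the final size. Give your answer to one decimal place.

22.8 MB

Each change multiplies by a factor: 0.447 × 0.965 × 0.73 = 0.31488915.
72.5 × 0.31488915 = 22.829463375 ≈ 22.8.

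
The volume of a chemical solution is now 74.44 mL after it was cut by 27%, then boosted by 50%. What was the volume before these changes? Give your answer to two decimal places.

The overall multiplier applied was 0.73 × 1.5 = 1.095.
So the original volume was 74.44 ÷ 1.095 ≈ 67.98 mL.

67.98 mL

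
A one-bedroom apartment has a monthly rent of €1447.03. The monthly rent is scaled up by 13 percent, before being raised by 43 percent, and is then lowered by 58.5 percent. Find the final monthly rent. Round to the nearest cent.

After the 13% increase: €1447.03 × 1.13 = €1635.1439.
Apply the 43% increase: €1635.1439 × 1.43 = €2338.255777.
After the 58.5% decrease: €2338.255777 × 0.415 = €970.376147455 ≈ €970.38.

€970.38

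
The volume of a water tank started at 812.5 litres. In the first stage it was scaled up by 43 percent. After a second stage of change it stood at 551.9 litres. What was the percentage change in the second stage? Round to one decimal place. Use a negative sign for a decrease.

After the first stage: 812.5 × 1.43 = 1161.875.
Second-stage multiplier: 551.9 ÷ 1161.875 ≈ 0.47501.
That is a change of -52.5%.

-52.5%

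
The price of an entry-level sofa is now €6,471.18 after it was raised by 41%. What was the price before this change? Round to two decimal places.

€4,589.49

The overall multiplier applied was 1.41.
So the original price was €6,471.18 ÷ 1.41 ≈ €4,589.49.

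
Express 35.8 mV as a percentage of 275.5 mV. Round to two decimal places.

12.99%

35.8 mV ÷ 275.5 mV ≈ 12.99%.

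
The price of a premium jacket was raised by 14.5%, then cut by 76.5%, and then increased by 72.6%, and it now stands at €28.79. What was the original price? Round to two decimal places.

€61.99

The overall multiplier applied was 1.145 × 0.235 × 1.726 = 0.46442345.
So the original price was €28.79 ÷ 0.46442345 ≈ €61.99.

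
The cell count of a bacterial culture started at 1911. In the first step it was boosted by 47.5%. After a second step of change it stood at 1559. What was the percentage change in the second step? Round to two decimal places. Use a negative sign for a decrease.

After the first step: 1911 × 1.475 = 2818.725.
Second-step multiplier: 1559 ÷ 2818.725 ≈ 0.553087.
That is a change of -44.69%.

-44.69%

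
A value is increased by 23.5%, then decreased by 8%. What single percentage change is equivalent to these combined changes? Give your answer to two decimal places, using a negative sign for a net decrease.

13.62%

A 23.5% increase multiplies by 1.235.
Then an 8% decrease: 1.235 × 0.92 = 1.1362.
Overall factor 1.1362, i.e. 13.62%.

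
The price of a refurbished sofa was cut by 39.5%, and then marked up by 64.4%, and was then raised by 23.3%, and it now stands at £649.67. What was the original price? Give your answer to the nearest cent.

£529.75

Undoing the 23.3% increase: £649.67 ÷ 1.233 ≈ £526.901865.
Undoing the 64.4% increase: £526.901865 ÷ 1.644 ≈ £320.499918.
Undoing the 39.5% decrease: £320.499918 ÷ 0.605 ≈ £529.75.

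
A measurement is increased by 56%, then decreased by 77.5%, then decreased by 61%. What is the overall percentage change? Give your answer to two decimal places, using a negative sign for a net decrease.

-86.31%

A 56% increase multiplies by 1.56.
Then a 77.5% decrease: 1.56 × 0.225 = 0.351.
Then a 61% decrease: 0.351 × 0.39 = 0.13689.
Overall factor 0.13689, i.e. -86.31%.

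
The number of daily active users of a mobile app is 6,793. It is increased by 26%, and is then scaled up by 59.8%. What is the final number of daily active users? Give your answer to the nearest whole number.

13,678

26% increase: 6,793 × 1.26 = 8559.18.
Apply the 59.8% increase: 8559.18 × 1.598 = 13677.56964 ≈ 13,678.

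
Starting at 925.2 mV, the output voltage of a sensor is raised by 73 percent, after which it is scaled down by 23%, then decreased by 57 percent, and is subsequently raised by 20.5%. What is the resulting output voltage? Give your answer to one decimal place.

638.6 mV

Each change multiplies by a factor: 1.73 × 0.77 × 0.43 × 1.205 = 0.690227615.
925.2 × 0.690227615 = 638.598589398 ≈ 638.6.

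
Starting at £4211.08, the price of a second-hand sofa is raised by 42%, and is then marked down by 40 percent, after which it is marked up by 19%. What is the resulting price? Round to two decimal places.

Each change multiplies by a factor: 1.42 × 0.6 × 1.19 = 1.01388.
£4211.08 × 1.01388 = £4269.5297904 ≈ £4269.53.

£4269.53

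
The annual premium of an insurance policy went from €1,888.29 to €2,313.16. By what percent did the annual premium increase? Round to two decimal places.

22.50%

Change: €2,313.16 − €1,888.29 = €424.87.
Relative to the original: €424.87 ÷ €1,888.29 ≈ 22.50%.
So the annual premium increased by 22.50%.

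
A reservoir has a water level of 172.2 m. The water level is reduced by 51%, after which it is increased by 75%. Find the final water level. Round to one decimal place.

147.7 m

After the 51% decrease: 172.2 × 0.49 = 84.378.
Apply the 75% increase: 84.378 × 1.75 = 147.6615 ≈ 147.7.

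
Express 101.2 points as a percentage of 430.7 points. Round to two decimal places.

101.2 points ÷ 430.7 points ≈ 23.50%.

23.50%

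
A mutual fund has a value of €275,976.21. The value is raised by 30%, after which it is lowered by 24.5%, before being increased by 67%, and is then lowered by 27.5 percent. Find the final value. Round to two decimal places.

Each change multiplies by a factor: 1.3 × 0.755 × 1.67 × 0.725 = 1.188351125.
€275,976.21 × 1.188351125 = €327956.63962673625 ≈ €327,956.64.

€327,956.64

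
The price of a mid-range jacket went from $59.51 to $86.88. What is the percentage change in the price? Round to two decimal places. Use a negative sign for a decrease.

45.99%

Change: $86.88 − $59.51 = $27.37.
Relative to the original: $27.37 ÷ $59.51 ≈ 45.99%.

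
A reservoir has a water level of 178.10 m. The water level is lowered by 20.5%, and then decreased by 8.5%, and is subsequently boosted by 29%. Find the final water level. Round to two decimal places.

After the 20.5% decrease: 178.10 × 0.795 = 141.5895.
Apply the 8.5% decrease: 141.5895 × 0.915 = 129.5543925.
After the 29% increase: 129.5543925 × 1.29 = 167.125166325 ≈ 167.13.

167.13 m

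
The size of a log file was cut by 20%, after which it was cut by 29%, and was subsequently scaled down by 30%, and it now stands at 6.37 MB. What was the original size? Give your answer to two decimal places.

16.02 MB

The overall multiplier applied was 0.8 × 0.71 × 0.7 = 0.3976.
So the original size was 6.37 ÷ 0.3976 ≈ 16.02 MB.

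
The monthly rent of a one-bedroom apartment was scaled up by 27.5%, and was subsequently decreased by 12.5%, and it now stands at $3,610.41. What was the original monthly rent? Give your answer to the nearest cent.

$3,236.22

Undoing the 12.5% decrease: $3,610.41 ÷ 0.875 ≈ $4126.182857.
Undoing the 27.5% increase: $4126.182857 ÷ 1.275 ≈ $3,236.22.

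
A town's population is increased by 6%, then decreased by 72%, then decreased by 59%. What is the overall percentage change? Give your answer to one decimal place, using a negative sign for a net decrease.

-87.8%

A 6% increase multiplies by 1.06.
Then a 72% decrease: 1.06 × 0.28 = 0.2968.
Then a 59% decrease: 0.2968 × 0.41 = 0.121688.
Overall factor 0.121688, i.e. -87.8%.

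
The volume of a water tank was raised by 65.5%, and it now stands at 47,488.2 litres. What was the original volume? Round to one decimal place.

28,693.8 litres

The overall multiplier applied was 1.655.
So the original volume was 47,488.2 ÷ 1.655 ≈ 28,693.8 litres.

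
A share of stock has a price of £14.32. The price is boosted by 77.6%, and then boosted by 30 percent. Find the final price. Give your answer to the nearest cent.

£33.06

Apply the 77.6% increase: £14.32 × 1.776 = £25.43232.
30% increase: £25.43232 × 1.3 = £33.062016 ≈ £33.06.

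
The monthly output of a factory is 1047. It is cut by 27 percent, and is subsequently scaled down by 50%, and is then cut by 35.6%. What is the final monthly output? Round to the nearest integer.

246

Each change multiplies by a factor: 0.73 × 0.5 × 0.644 = 0.23506.
1047 × 0.23506 = 246.10782 ≈ 246.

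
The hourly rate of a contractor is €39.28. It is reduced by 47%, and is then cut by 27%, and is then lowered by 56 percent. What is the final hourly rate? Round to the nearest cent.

Each change multiplies by a factor: 0.53 × 0.73 × 0.44 = 0.170236.
€39.28 × 0.170236 = €6.68687008 ≈ €6.69.

€6.69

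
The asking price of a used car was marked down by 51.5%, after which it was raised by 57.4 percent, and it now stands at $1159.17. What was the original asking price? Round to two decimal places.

Undoing the 57.4% increase: $1159.17 ÷ 1.574 ≈ $736.448539.
Undoing the 51.5% decrease: $736.448539 ÷ 0.485 ≈ $1518.45.

$1518.45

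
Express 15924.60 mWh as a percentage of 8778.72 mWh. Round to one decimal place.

15924.60 mWh ÷ 8778.72 mWh ≈ 181.4%.

181.4%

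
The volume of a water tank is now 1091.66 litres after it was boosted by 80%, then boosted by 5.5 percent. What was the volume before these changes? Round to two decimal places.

Undoing the 5.5% increase: 1091.66 ÷ 1.055 ≈ 1034.748815.
Undoing the 80% increase: 1034.748815 ÷ 1.8 ≈ 574.86 litres.

574.86 litres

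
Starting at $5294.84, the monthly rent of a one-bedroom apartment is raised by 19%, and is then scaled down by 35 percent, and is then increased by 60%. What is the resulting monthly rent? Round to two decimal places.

$6552.89

After the 19% increase: $5294.84 × 1.19 = $6300.8596.
After the 35% decrease: $6300.8596 × 0.65 = $4095.55874.
Apply the 60% increase: $4095.55874 × 1.6 = $6552.893984 ≈ $6552.89.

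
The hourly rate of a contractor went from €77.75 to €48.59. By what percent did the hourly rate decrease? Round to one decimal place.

Change: €48.59 − €77.75 = -€29.16.
Relative to the original: -€29.16 ÷ €77.75 ≈ -37.5%.
So the hourly rate decreased by 37.5%.

37.5%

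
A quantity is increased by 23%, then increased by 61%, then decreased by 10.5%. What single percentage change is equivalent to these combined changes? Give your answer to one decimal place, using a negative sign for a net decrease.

The combined multiplier is 1.23 × 1.61 × 0.895 = 1.7723685.
That corresponds to an increase of 77.2%.

77.2%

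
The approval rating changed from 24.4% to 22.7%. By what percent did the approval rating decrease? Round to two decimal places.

6.97%

The change is 22.7 − 24.4 = -1.7 percentage points.
Relative to the original 24.4%, that is -1.7 ÷ 24.4 ≈ -6.97%.
So the approval rating fell by 6.97%.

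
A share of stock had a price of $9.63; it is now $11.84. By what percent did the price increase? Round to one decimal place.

Change: $11.84 − $9.63 = $2.21.
Relative to the original: $2.21 ÷ $9.63 ≈ 22.9%.
So the price increased by 22.9%.

22.9%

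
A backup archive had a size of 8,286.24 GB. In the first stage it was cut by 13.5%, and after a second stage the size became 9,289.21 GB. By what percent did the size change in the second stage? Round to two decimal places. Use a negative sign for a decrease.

After the first stage: 8,286.24 × 0.865 = 7167.5976.
Second-stage multiplier: 9,289.21 ÷ 7167.5976 ≈ 1.296.
That is a change of 29.60%.

29.60%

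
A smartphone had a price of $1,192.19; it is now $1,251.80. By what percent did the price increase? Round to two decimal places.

5.00%

Change: $1,251.80 − $1,192.19 = $59.61.
Relative to the original: $59.61 ÷ $1,192.19 ≈ 5.00%.
So the price increased by 5.00%.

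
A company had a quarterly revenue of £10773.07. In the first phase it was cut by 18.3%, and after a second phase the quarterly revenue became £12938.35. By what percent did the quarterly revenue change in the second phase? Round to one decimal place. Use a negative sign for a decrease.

After the first phase: £10773.07 × 0.817 = £8801.59819.
Second-phase multiplier: £12938.35 ÷ £8801.59819 ≈ 1.47.
That is a change of 47.0%.

47.0%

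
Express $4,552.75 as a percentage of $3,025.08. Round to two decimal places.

150.50%

$4,552.75 ÷ $3,025.08 ≈ 150.50%.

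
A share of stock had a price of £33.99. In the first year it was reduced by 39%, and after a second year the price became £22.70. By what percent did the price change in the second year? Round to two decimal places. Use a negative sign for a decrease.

After the first year: £33.99 × 0.61 = £20.7339.
Second-year multiplier: £22.70 ÷ £20.7339 ≈ 1.094825.
That is a change of 9.48%.

9.48%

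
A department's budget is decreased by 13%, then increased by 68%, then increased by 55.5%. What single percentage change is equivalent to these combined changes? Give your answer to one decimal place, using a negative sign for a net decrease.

A 13% decrease multiplies by 0.87.
Then a 68% increase: 0.87 × 1.68 = 1.4616.
Then a 55.5% increase: 1.4616 × 1.555 = 2.272788.
Overall factor 2.272788, i.e. 127.3%.

127.3%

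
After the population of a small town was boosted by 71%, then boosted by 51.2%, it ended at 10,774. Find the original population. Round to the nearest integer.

The overall multiplier applied was 1.71 × 1.512 = 2.58552.
So the original population was 10,774 ÷ 2.58552 ≈ 4,167.

4,167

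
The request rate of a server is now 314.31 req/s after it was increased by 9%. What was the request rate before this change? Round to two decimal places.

The overall multiplier applied was 1.09.
So the original request rate was 314.31 ÷ 1.09 ≈ 288.36 req/s.

288.36 req/s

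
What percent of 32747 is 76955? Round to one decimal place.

235.0%

76955 ÷ 32747 ≈ 235.0%.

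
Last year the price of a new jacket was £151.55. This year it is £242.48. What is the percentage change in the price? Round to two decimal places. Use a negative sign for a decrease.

Change: £242.48 − £151.55 = £90.93.
Relative to the original: £90.93 ÷ £151.55 = 60.00%.

60.00%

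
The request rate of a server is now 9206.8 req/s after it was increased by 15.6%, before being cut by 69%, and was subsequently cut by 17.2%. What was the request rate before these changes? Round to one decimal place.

31028.4 req/s

The overall multiplier applied was 1.156 × 0.31 × 0.828 = 0.29672208.
So the original request rate was 9206.8 ÷ 0.29672208 ≈ 31028.4 req/s.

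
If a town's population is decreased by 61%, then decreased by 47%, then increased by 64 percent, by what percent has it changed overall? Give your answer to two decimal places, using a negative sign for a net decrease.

-66.10%

A 61% decrease multiplies by 0.39.
Then a 47% decrease: 0.39 × 0.53 = 0.2067.
Then a 64% increase: 0.2067 × 1.64 = 0.338988.
Overall factor 0.338988, i.e. -66.10%.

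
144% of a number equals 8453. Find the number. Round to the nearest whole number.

5870

8453 ÷ 1.44 ≈ 5870.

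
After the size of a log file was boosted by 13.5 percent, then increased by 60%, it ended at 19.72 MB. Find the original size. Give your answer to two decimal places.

Undoing the 60% increase: 19.72 ÷ 1.6 = 12.325.
Undoing the 13.5% increase: 12.325 ÷ 1.135 ≈ 10.86 MB.

10.86 MB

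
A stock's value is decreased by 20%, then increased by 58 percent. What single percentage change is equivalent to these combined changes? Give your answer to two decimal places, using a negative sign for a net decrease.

26.40%

The combined multiplier is 0.8 × 1.58 = 1.264.
That corresponds to an increase of 26.40%.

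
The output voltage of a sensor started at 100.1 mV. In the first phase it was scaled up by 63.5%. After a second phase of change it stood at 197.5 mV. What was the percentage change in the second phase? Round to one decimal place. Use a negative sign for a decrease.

After the first phase: 100.1 × 1.635 = 163.6635.
Second-phase multiplier: 197.5 ÷ 163.6635 ≈ 1.20674.
That is a change of 20.7%.

20.7%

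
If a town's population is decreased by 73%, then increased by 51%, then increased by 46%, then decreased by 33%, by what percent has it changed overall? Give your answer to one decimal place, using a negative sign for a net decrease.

The combined multiplier is 0.27 × 1.51 × 1.46 × 0.67 = 0.39881214.
That corresponds to a decrease of 60.1%.

-60.1%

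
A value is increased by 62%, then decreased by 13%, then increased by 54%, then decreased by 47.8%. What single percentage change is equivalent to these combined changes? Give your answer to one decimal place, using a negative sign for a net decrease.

A 62% increase multiplies by 1.62.
Then a 13% decrease: 1.62 × 0.87 = 1.4094.
Then a 54% increase: 1.4094 × 1.54 = 2.170476.
Then a 47.8% decrease: 2.170476 × 0.522 = 1.132988472.
Overall factor 1.132988472, i.e. 13.3%.

13.3%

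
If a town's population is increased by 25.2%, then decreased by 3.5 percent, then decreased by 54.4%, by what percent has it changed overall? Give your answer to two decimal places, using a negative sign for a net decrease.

The combined multiplier is 1.252 × 0.965 × 0.456 = 0.55093008.
That corresponds to a decrease of 44.91%.

-44.91%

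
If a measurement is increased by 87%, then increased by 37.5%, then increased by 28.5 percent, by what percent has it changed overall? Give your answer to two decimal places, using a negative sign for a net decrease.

230.41%

The combined multiplier is 1.87 × 1.375 × 1.285 = 3.30405625.
That corresponds to an increase of 230.41%.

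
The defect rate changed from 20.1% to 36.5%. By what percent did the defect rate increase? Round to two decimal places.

The change is 36.5 − 20.1 = 16.4 percentage points.
Relative to the original 20.1%, that is 16.4 ÷ 20.1 ≈ 81.59%.
So the defect rate rose by 81.59%.

81.59%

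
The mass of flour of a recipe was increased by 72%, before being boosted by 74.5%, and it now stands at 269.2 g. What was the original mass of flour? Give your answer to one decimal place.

89.7 g

Undoing the 74.5% increase: 269.2 ÷ 1.745 ≈ 154.269341.
Undoing the 72% increase: 154.269341 ÷ 1.72 ≈ 89.7 g.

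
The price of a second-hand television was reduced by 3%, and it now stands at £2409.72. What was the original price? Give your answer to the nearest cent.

£2484.25

The overall multiplier applied was 0.97.
So the original price was £2409.72 ÷ 0.97 ≈ £2484.25.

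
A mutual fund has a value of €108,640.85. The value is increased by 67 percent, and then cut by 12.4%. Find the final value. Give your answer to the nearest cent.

Each change multiplies by a factor: 1.67 × 0.876 = 1.46292.
€108,640.85 × 1.46292 = €158932.872282 ≈ €158,932.87.

€158,932.87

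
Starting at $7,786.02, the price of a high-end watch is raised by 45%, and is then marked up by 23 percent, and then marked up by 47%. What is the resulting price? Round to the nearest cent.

Each change multiplies by a factor: 1.45 × 1.23 × 1.47 = 2.621745.
$7,786.02 × 2.621745 = $20412.9590049 ≈ $20,412.96.

$20,412.96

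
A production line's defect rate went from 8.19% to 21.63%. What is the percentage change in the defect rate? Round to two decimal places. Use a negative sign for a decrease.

164.10%

The change is 21.63 − 8.19 = 13.44 percentage points.
Relative to the original 8.19%, that is 13.44 ÷ 8.19 ≈ 164.10%.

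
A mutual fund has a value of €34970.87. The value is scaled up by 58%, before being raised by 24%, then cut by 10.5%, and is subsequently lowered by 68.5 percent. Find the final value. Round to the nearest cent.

After the 58% increase: €34970.87 × 1.58 = €55253.9746.
After the 24% increase: €55253.9746 × 1.24 = €68514.928504.
10.5% decrease: €68514.928504 × 0.895 = €61320.86101108.
Apply the 68.5% decrease: €61320.86101108 × 0.315 = €19316.0712184902 ≈ €19316.07.

€19316.07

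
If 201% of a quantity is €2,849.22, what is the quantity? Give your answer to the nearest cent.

€2,849.22 ÷ 2.01 ≈ €1,417.52.

€1,417.52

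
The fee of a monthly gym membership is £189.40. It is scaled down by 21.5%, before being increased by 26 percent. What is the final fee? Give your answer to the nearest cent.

£187.34

Each change multiplies by a factor: 0.785 × 1.26 = 0.9891.
£189.40 × 0.9891 = £187.33554 ≈ £187.34.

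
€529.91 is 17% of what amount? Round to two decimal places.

€3117.12

€529.91 ÷ 0.17 ≈ €3117.12.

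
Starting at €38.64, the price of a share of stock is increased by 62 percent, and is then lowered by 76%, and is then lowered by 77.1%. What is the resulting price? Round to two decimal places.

€3.44

After the 62% increase: €38.64 × 1.62 = €62.5968.
76% decrease: €62.5968 × 0.24 = €15.023232.
Apply the 77.1% decrease: €15.023232 × 0.229 = €3.440320128 ≈ €3.44.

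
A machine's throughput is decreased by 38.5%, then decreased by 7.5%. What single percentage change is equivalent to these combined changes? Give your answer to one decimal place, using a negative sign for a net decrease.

A 38.5% decrease multiplies by 0.615.
Then a 7.5% decrease: 0.615 × 0.925 = 0.568875.
Overall factor 0.568875, i.e. -43.1%.

-43.1%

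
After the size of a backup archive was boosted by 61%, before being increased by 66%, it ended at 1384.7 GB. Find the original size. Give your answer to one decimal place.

518.1 GB

Undoing the 66% increase: 1384.7 ÷ 1.66 ≈ 834.156627.
Undoing the 61% increase: 834.156627 ÷ 1.61 ≈ 518.1 GB.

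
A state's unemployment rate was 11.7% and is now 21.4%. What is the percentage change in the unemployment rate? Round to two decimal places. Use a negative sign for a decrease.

82.91%

The change is 21.4 − 11.7 = 9.7 percentage points.
Relative to the original 11.7%, that is 9.7 ÷ 11.7 ≈ 82.91%.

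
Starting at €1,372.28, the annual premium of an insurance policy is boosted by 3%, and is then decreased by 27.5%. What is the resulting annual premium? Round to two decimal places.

After the 3% increase: €1,372.28 × 1.03 = €1413.4484.
27.5% decrease: €1413.4484 × 0.725 = €1024.75009 ≈ €1,024.75.

€1,024.75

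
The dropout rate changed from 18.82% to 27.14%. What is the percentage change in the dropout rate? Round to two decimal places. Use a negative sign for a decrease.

44.21%

The change is 27.14 − 18.82 = 8.32 percentage points.
Relative to the original 18.82%, that is 8.32 ÷ 18.82 ≈ 44.21%.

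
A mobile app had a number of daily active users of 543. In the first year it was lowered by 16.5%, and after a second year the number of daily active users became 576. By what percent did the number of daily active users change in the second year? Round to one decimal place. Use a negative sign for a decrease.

27.0%

After the first year: 543 × 0.835 = 453.405.
Second-year multiplier: 576 ÷ 453.405 ≈ 1.27039.
That is a change of 27.0%.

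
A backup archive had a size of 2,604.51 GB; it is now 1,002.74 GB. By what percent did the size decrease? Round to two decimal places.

61.50%

Change: 1,002.74 − 2,604.51 = -1,601.77.
Relative to the original: -1,601.77 ÷ 2,604.51 ≈ -61.50%.
So the size decreased by 61.50%.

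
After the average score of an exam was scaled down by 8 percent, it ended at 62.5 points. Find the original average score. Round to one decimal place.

67.9 points

The overall multiplier applied was 0.92.
So the original average score was 62.5 ÷ 0.92 ≈ 67.9 points.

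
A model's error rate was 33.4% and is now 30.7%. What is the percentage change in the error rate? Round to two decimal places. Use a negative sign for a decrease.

-8.08%

The change is 30.7 − 33.4 = -2.7 percentage points.
Relative to the original 33.4%, that is -2.7 ÷ 33.4 ≈ -8.08%.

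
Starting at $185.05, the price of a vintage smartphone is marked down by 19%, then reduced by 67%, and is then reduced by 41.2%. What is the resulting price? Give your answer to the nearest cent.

$29.08

Each change multiplies by a factor: 0.81 × 0.33 × 0.588 = 0.1571724.
$185.05 × 0.1571724 = $29.08475262 ≈ $29.08.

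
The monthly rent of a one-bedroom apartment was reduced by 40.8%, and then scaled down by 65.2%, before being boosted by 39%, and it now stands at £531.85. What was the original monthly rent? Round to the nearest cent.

£1,857.26

The overall multiplier applied was 0.592 × 0.348 × 1.39 = 0.28636224.
So the original monthly rent was £531.85 ÷ 0.28636224 ≈ £1,857.26.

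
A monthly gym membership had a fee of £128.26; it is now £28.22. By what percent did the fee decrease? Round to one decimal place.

Change: £28.22 − £128.26 = -£100.04.
Relative to the original: -£100.04 ÷ £128.26 ≈ -78.0%.
So the fee decreased by 78.0%.

78.0%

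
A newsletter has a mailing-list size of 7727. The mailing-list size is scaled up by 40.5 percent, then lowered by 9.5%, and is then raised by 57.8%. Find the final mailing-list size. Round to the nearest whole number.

15504

Each change multiplies by a factor: 1.405 × 0.905 × 1.578 = 2.00646645.
7727 × 2.00646645 = 15503.96625915 ≈ 15504.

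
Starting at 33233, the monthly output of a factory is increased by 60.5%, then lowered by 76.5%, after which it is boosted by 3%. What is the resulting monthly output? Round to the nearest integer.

Each change multiplies by a factor: 1.605 × 0.235 × 1.03 = 0.38849025.
33233 × 0.38849025 = 12910.69647825 ≈ 12911.

12911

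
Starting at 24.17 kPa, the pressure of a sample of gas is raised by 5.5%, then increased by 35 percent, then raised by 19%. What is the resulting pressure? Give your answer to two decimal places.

Each change multiplies by a factor: 1.055 × 1.35 × 1.19 = 1.6948575.
24.17 × 1.6948575 = 40.964705775 ≈ 40.96.

40.96 kPa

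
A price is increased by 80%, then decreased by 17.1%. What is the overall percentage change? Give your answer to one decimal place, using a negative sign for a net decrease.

49.2%

An 80% increase multiplies by 1.8.
Then a 17.1% decrease: 1.8 × 0.829 = 1.4922.
Overall factor 1.4922, i.e. 49.2%.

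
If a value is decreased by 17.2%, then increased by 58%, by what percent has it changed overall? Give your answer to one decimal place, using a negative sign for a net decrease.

A 17.2% decrease multiplies by 0.828.
Then a 58% increase: 0.828 × 1.58 = 1.30824.
Overall factor 1.30824, i.e. 30.8%.

30.8%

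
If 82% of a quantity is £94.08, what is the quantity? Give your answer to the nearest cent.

£114.73

£94.08 ÷ 0.82 ≈ £114.73.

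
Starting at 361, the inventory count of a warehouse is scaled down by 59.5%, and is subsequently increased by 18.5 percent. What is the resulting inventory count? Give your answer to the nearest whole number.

173

After the 59.5% decrease: 361 × 0.405 = 146.205.
Apply the 18.5% increase: 146.205 × 1.185 = 173.252925 ≈ 173.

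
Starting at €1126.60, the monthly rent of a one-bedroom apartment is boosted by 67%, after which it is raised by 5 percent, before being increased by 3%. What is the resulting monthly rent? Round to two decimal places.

Each change multiplies by a factor: 1.67 × 1.05 × 1.03 = 1.806105.
€1126.60 × 1.806105 = €2034.757893 ≈ €2034.76.

€2034.76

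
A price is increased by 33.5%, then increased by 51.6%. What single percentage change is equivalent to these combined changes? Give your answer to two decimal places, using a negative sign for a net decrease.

A 33.5% increase multiplies by 1.335.
Then a 51.6% increase: 1.335 × 1.516 = 2.02386.
Overall factor 2.02386, i.e. 102.39%.

102.39%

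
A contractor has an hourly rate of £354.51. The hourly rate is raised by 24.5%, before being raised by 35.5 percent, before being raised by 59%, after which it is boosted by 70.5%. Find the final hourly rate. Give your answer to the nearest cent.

Apply the 24.5% increase: £354.51 × 1.245 = £441.36495.
After the 35.5% increase: £441.36495 × 1.355 = £598.04950725.
After the 59% increase: £598.04950725 × 1.59 = £950.8987165275.
70.5% increase: £950.8987165275 × 1.705 = £1621.2823116793875 ≈ £1621.28.

£1621.28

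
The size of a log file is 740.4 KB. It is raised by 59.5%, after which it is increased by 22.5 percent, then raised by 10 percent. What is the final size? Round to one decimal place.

Each change multiplies by a factor: 1.595 × 1.225 × 1.1 = 2.1492625.
740.4 × 2.1492625 = 1591.313955 ≈ 1591.3.

1591.3 KB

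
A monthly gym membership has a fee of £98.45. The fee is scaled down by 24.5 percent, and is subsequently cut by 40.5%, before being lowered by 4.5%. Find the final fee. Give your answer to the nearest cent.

£42.24

After the 24.5% decrease: £98.45 × 0.755 = £74.32975.
Apply the 40.5% decrease: £74.32975 × 0.595 = £44.22620125.
After the 4.5% decrease: £44.22620125 × 0.955 = £42.23602219375 ≈ £42.24.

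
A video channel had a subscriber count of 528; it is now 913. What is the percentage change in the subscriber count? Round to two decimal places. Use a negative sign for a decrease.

Change: 913 − 528 = 385.
Relative to the original: 385 ÷ 528 ≈ 72.92%.

72.92%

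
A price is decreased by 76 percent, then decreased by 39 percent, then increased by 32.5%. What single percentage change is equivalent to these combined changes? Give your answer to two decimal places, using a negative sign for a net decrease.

The combined multiplier is 0.24 × 0.61 × 1.325 = 0.19398.
That corresponds to a decrease of 80.60%.

-80.60%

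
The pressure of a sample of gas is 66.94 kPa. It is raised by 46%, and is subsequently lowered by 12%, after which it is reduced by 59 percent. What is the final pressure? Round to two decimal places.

46% increase: 66.94 × 1.46 = 97.7324.
12% decrease: 97.7324 × 0.88 = 86.004512.
59% decrease: 86.004512 × 0.41 = 35.26184992 ≈ 35.26.

35.26 kPa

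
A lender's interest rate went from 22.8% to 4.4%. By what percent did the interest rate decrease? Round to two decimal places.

The change is 4.4 − 22.8 = -18.4 percentage points.
Relative to the original 22.8%, that is -18.4 ÷ 22.8 ≈ -80.70%.
So the interest rate fell by 80.70%.

80.70%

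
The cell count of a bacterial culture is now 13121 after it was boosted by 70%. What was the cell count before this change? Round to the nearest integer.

7718

The overall multiplier applied was 1.7.
So the original cell count was 13121 ÷ 1.7 ≈ 7718.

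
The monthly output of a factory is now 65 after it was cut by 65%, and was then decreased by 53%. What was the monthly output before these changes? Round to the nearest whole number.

Undoing the 53% decrease: 65 ÷ 0.47 ≈ 138.297872.
Undoing the 65% decrease: 138.297872 ÷ 0.35 ≈ 395.

395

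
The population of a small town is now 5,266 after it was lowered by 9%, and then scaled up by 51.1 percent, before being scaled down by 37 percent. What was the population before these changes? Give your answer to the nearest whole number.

6,079

Undoing the 37% decrease: 5,266 ÷ 0.63 ≈ 8358.730159.
Undoing the 51.1% increase: 8358.730159 ÷ 1.511 ≈ 5531.919364.
Undoing the 9% decrease: 5531.919364 ÷ 0.91 ≈ 6,079.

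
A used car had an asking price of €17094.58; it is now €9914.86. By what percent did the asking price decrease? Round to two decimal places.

Change: €9914.86 − €17094.58 = -€7179.72.
Relative to the original: -€7179.72 ÷ €17094.58 ≈ -42.00%.
So the asking price decreased by 42.00%.

42.00%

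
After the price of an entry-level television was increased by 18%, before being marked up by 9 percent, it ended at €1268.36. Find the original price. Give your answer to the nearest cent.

Undoing the 9% increase: €1268.36 ÷ 1.09 ≈ €1163.633028.
Undoing the 18% increase: €1163.633028 ÷ 1.18 ≈ €986.13.

€986.13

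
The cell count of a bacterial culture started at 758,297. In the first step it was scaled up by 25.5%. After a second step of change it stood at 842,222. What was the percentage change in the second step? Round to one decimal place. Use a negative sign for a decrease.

After the first step: 758,297 × 1.255 = 951662.735.
Second-step multiplier: 842,222 ÷ 951662.735 ≈ 0.885.
That is a change of -11.5%.

-11.5%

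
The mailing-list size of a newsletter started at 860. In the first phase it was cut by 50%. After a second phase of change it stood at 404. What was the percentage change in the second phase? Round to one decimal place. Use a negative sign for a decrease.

-6.0%

After the first phase: 860 × 0.5 = 430.
Second-phase multiplier: 404 ÷ 430 ≈ 0.93953.
That is a change of -6.0%.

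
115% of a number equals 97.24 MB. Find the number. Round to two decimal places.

97.24 MB ÷ 1.15 ≈ 84.56 MB.

84.56 MB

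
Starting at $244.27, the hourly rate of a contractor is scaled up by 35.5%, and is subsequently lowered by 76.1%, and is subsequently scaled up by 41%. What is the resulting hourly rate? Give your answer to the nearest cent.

$111.54

35.5% increase: $244.27 × 1.355 = $330.98585.
76.1% decrease: $330.98585 × 0.239 = $79.10561815.
Apply the 41% increase: $79.10561815 × 1.41 = $111.5389215915 ≈ $111.54.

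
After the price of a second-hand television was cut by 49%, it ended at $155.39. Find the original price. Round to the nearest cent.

$304.69

The overall multiplier applied was 0.51.
So the original price was $155.39 ÷ 0.51 ≈ $304.69.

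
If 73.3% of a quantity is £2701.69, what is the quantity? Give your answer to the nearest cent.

£3685.80

£2701.69 ÷ 0.733 ≈ £3685.80.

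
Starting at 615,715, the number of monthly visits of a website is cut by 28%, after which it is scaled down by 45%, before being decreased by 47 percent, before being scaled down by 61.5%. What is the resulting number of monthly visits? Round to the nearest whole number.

49,752

Apply the 28% decrease: 615,715 × 0.72 = 443314.8.
Apply the 45% decrease: 443314.8 × 0.55 = 243823.14.
Apply the 47% decrease: 243823.14 × 0.53 = 129226.2642.
Apply the 61.5% decrease: 129226.2642 × 0.385 = 49752.111717 ≈ 49,752.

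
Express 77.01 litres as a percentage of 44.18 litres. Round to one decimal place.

174.3%

77.01 litres ÷ 44.18 litres ≈ 174.3%.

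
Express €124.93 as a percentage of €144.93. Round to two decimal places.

€124.93 ÷ €144.93 ≈ 86.20%.

86.20%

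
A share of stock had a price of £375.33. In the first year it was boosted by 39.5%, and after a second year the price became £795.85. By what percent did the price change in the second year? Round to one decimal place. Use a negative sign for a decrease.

52.0%

After the first year: £375.33 × 1.395 = £523.58535.
Second-year multiplier: £795.85 ÷ £523.58535 ≈ 1.52.
That is a change of 52.0%.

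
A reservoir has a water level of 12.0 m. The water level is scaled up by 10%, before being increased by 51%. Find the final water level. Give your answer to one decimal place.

Each change multiplies by a factor: 1.1 × 1.51 = 1.661.
12.0 × 1.661 = 19.932 ≈ 19.9.

19.9 m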